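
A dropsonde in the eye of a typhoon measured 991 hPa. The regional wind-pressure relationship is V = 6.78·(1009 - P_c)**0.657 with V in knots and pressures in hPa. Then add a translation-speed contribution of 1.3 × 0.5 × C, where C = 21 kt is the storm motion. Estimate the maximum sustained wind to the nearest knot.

ΔP = 1009 − 991 = 18 hPa.
18^0.657 ≈ 6.679.
V ≈ 6.78 × 6.679 ≈ 45.3 kt.
Translation term: 1.3 × 0.5 × 21 = 13.65 kt.
Corrected V ≈ 58.95 kt → 59 kt.

59 kt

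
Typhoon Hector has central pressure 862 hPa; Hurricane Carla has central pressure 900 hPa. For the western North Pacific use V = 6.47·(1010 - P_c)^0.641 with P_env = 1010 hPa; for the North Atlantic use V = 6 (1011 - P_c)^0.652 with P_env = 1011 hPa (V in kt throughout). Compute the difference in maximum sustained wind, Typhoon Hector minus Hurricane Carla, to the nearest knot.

Typhoon Hector: ΔP = 148; V ≈ 6.47 × 148^0.641 ≈ 159.24 kt.
Hurricane Carla: ΔP = 111; V ≈ 6 × 111^0.652 ≈ 129.33 kt.
Difference ≈ 159.24 − 129.33 = 29.91 → 30 kt.

30 kt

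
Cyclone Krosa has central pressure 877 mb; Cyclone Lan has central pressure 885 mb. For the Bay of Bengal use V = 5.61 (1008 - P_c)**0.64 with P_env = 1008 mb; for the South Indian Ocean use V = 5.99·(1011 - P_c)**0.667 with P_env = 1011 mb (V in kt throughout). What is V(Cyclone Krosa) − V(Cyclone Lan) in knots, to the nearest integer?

-24 kt

Cyclone Krosa: ΔP = 131; V ≈ 5.61 × 131^0.64 ≈ 127.06 kt.
Cyclone Lan: ΔP = 126; V ≈ 5.99 × 126^0.667 ≈ 150.79 kt.
Difference ≈ 127.06 − 150.79 = -23.73 → -24 kt.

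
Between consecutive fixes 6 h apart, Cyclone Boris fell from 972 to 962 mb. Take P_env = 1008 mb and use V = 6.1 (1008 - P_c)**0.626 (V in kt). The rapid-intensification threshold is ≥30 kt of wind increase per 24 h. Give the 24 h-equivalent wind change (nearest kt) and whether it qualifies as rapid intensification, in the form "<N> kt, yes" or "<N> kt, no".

38 kt, yes

V₁: ΔP = 36, V ≈ 6.1 × 36^0.626 ≈ 57.49 kt.
V₂: ΔP = 46, V ≈ 6.1 × 46^0.626 ≈ 67.02 kt.
ΔV over 6 h = 9.53 kt → 24 h equivalent = 9.53 × 24/6 ≈ 38.12 kt.
38 kt ≥ 30 kt ⇒ rapid intensification.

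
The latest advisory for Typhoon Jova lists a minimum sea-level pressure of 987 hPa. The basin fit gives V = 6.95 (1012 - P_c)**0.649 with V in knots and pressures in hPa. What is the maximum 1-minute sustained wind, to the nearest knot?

56 kt

ΔP = 1012 − 987 = 25 hPa.
25^0.649 ≈ 8.077.
V ≈ 6.95 × 8.077 ≈ 56.1 kt.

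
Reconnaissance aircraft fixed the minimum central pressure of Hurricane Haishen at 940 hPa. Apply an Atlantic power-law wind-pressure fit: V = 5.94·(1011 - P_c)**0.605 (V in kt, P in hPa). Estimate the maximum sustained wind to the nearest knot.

78 kt

ΔP = 1011 − 940 = 71 hPa.
71^0.605 ≈ 13.183.
V ≈ 5.94 × 13.183 ≈ 78.3 kt.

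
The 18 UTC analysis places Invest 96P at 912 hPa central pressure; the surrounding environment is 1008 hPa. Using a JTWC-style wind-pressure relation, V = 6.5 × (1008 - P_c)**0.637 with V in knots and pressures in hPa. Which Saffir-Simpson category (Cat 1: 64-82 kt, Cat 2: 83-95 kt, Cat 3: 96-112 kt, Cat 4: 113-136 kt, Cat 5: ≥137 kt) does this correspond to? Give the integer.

4

ΔP = 1008 − 912 = 96 hPa.
V ≈ 6.5 × 96^0.637 = 6.5 × 18.31 ≈ 119 kt.
119 kt falls in the Category 4 band.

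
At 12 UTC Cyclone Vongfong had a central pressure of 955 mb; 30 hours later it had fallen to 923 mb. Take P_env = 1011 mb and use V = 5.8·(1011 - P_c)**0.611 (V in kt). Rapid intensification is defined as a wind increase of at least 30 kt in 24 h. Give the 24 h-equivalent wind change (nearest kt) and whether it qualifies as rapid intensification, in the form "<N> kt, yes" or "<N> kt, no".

V₁: ΔP = 56, V ≈ 5.8 × 56^0.611 ≈ 67.85 kt.
V₂: ΔP = 88, V ≈ 5.8 × 88^0.611 ≈ 89.43 kt.
ΔV over 30 h = 21.58 kt → 24 h equivalent = 21.58 × 24/30 ≈ 17.26 kt.
17 kt < 30 kt ⇒ not rapid intensification.

17 kt, no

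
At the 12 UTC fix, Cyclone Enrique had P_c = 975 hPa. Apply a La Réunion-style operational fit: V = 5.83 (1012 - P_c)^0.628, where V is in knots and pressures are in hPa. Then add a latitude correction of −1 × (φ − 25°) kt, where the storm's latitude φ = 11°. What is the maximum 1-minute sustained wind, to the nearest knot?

ΔP = 1012 − 975 = 37 hPa.
37^0.628 ≈ 9.657.
V ≈ 5.83 × 9.657 ≈ 56.3 kt.
Latitude correction: −1 × (11 − 25) = 14 kt.
Corrected V ≈ 70.3 kt → 70 kt.

70 kt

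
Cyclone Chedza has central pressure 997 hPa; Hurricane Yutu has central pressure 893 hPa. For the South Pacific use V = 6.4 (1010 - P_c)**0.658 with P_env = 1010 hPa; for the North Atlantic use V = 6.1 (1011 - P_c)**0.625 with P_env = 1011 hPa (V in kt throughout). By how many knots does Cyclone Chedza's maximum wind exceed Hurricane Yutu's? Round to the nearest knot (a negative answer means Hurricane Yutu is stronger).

-86 kt

Cyclone Chedza: ΔP = 13; V ≈ 6.4 × 13^0.658 ≈ 34.61 kt.
Hurricane Yutu: ΔP = 118; V ≈ 6.1 × 118^0.625 ≈ 120.30 kt.
Difference ≈ 34.61 − 120.30 = -85.69 → -86 kt.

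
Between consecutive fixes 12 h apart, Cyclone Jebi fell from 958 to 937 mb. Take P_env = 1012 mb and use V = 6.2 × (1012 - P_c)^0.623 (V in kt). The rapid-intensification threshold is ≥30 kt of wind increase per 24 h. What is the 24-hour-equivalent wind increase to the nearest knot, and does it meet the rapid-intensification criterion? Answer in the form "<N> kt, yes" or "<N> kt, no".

34 kt, yes

V₁: ΔP = 54, V ≈ 6.2 × 54^0.623 ≈ 74.42 kt.
V₂: ΔP = 75, V ≈ 6.2 × 75^0.623 ≈ 91.32 kt.
ΔV over 12 h = 16.90 kt → 24 h equivalent = 16.90 × 24/12 ≈ 33.80 kt.
34 kt ≥ 30 kt ⇒ rapid intensification.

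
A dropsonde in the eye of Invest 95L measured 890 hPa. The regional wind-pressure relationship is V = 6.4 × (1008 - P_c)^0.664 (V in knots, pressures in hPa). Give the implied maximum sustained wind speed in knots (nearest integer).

ΔP = 1008 − 890 = 118 hPa.
118^0.664 ≈ 23.754.
V ≈ 6.4 × 23.754 ≈ 152.0 kt.

152 kt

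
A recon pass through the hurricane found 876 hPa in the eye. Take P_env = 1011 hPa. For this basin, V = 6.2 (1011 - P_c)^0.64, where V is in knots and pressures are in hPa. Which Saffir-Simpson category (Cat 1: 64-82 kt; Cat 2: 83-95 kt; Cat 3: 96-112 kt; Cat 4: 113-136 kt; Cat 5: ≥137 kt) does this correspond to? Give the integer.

5

ΔP = 1011 − 876 = 135 hPa.
V ≈ 6.2 × 135^0.64 = 6.2 × 23.09 ≈ 143 kt.
143 kt falls in the Category 5 band.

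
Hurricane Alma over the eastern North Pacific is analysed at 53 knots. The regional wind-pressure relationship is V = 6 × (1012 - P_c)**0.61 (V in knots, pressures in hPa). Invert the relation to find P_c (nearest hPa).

ΔP = (V / 6)^(1/0.61) = (53/6)^1.639.
53/6 = 8.833; 8.833^1.639 ≈ 35.57 hPa.
P_c = 1012 − 35.57 = 976.43 ≈ 976 hPa.

976 hPa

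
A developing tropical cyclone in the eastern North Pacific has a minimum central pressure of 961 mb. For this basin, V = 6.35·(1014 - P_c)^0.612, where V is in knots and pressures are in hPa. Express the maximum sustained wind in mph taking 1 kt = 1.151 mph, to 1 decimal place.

ΔP = 1014 − 961 = 53 mb.
V ≈ 6.35 × 53^0.612 = 6.35 × 11.357 ≈ 72.116 kt.
72.116 × 1.151 ≈ 83.01 mph → 83.0 mph.

83.0 mph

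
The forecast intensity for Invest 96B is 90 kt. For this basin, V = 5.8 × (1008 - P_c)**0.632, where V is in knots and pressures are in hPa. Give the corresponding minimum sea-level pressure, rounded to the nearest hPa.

ΔP = (V / 5.8)^(1/0.632) = (90/5.8)^1.582.
90/5.8 = 15.517; 15.517^1.582 ≈ 76.59 hPa.
P_c = 1008 − 76.59 = 931.41 ≈ 931 hPa.

931 hPa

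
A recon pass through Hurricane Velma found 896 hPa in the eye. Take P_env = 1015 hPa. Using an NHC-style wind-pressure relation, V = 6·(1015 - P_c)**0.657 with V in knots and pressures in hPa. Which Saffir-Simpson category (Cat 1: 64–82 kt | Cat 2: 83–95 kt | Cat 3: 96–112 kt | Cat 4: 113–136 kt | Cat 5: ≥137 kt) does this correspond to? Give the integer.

ΔP = 1015 − 896 = 119 hPa.
V ≈ 6 × 119^0.657 = 6 × 23.10 ≈ 139 kt.
139 kt falls in the Category 5 band.

5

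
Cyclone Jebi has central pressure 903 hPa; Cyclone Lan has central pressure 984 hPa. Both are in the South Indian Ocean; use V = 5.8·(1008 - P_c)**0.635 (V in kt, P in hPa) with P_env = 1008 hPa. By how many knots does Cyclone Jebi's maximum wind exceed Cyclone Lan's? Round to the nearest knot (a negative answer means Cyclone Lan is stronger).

68 kt

Cyclone Jebi: ΔP = 105; V ≈ 5.8 × 105^0.635 ≈ 111.40 kt.
Cyclone Lan: ΔP = 24; V ≈ 5.8 × 24^0.635 ≈ 43.64 kt.
Difference ≈ 111.40 − 43.64 = 67.76 → 68 kt.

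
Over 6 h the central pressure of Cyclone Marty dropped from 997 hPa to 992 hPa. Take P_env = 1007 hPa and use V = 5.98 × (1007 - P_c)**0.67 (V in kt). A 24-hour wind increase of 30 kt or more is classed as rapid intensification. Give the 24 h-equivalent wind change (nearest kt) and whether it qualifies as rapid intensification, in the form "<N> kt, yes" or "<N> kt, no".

V₁: ΔP = 10, V ≈ 5.98 × 10^0.67 ≈ 27.97 kt.
V₂: ΔP = 15, V ≈ 5.98 × 15^0.67 ≈ 36.70 kt.
ΔV over 6 h = 8.73 kt → 24 h equivalent = 8.73 × 24/6 ≈ 34.92 kt.
35 kt ≥ 30 kt ⇒ rapid intensification.

35 kt, yes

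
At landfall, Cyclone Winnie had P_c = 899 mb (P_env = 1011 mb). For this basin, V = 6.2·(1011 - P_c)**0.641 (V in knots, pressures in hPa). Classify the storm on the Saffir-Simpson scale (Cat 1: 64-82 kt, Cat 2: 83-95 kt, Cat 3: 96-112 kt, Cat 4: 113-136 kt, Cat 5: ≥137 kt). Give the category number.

4

ΔP = 1011 − 899 = 112 mb.
V ≈ 6.2 × 112^0.641 = 6.2 × 20.58 ≈ 128 kt.
128 kt falls in the Category 4 band.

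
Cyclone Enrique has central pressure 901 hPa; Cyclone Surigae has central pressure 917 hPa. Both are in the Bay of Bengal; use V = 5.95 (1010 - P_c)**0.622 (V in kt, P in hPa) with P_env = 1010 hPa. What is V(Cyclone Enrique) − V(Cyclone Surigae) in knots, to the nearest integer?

Cyclone Enrique: ΔP = 109; V ≈ 5.95 × 109^0.622 ≈ 110.10 kt.
Cyclone Surigae: ΔP = 93; V ≈ 5.95 × 93^0.622 ≈ 99.75 kt.
Difference ≈ 110.10 − 99.75 = 10.35 → 10 kt.

10 kt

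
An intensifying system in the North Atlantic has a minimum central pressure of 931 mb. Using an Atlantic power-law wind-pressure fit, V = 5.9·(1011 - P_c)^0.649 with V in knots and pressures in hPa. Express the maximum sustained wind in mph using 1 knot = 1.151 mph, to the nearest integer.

117 mph

ΔP = 1011 − 931 = 80 mb.
V ≈ 5.9 × 80^0.649 = 5.9 × 17.183 ≈ 101.381 kt.
101.381 × 1.151 ≈ 116.69 mph → 117 mph.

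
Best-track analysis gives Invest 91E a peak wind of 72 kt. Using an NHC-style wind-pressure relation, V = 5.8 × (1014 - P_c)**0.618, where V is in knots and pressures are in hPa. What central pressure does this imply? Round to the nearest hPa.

955 hPa

ΔP = (V / 5.8)^(1/0.618) = (72/5.8)^1.618.
72/5.8 = 12.414; 12.414^1.618 ≈ 58.89 hPa.
P_c = 1014 − 58.89 = 955.11 ≈ 955 hPa.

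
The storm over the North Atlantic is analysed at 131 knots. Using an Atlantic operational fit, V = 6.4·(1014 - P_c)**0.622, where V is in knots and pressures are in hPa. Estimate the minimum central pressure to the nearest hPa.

ΔP = (V / 6.4)^(1/0.622) = (131/6.4)^1.608.
131/6.4 = 20.469; 20.469^1.608 ≈ 128.19 hPa.
P_c = 1014 − 128.19 = 885.81 ≈ 886 hPa.

886 hPa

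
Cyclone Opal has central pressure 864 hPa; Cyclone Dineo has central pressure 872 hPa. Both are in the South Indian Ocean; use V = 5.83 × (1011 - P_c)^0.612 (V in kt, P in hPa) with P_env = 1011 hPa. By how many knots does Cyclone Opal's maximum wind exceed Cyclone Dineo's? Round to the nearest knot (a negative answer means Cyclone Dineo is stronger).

Cyclone Opal: ΔP = 147; V ≈ 5.83 × 147^0.612 ≈ 123.61 kt.
Cyclone Dineo: ΔP = 139; V ≈ 5.83 × 139^0.612 ≈ 119.45 kt.
Difference ≈ 123.61 − 119.45 = 4.16 → 4 kt.

4 kt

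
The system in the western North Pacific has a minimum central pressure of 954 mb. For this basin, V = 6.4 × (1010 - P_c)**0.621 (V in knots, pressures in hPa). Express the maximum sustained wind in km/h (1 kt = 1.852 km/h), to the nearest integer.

144 km/h

ΔP = 1010 − 954 = 56 mb.
V ≈ 6.4 × 56^0.621 = 6.4 × 12.179 ≈ 77.948 kt.
77.948 × 1.852 ≈ 144.36 km/h → 144 km/h.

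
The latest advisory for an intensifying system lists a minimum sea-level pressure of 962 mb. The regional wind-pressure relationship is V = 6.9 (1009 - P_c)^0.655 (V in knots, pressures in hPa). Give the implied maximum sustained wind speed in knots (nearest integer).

ΔP = 1009 − 962 = 47 mb.
47^0.655 ≈ 12.452.
V ≈ 6.9 × 12.452 ≈ 85.9 kt.

86 kt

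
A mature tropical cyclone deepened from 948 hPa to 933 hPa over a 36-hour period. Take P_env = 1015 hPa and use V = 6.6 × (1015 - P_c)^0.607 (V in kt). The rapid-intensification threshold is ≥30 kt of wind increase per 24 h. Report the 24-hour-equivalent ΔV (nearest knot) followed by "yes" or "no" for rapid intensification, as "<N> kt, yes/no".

7 kt, no

V₁: ΔP = 67, V ≈ 6.6 × 67^0.607 ≈ 84.72 kt.
V₂: ΔP = 82, V ≈ 6.6 × 82^0.607 ≈ 95.77 kt.
ΔV over 36 h = 11.05 kt → 24 h equivalent = 11.05 × 24/36 ≈ 7.37 kt.
7 kt < 30 kt ⇒ not rapid intensification.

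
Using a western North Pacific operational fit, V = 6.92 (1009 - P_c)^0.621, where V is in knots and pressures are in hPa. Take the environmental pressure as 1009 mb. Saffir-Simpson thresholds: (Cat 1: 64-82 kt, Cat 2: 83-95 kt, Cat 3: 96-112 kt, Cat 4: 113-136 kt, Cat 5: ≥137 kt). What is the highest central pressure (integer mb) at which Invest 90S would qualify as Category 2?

Category 2 begins at V = 83 kt.
Required ΔP = (83/6.92)^(1/0.621) = 11.994^1.610 ≈ 54.64 mb.
P_c ≤ 1009 − 54.64 = 954.36, so the highest integer P_c is 954 mb.

954 mb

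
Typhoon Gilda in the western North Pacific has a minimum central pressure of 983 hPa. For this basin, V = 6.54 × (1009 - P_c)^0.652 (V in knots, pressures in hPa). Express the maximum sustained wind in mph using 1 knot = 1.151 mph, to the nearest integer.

63 mph

ΔP = 1009 − 983 = 26 hPa.
V ≈ 6.54 × 26^0.652 = 6.54 × 8.367 ≈ 54.719 kt.
54.719 × 1.151 ≈ 62.98 mph → 63 mph.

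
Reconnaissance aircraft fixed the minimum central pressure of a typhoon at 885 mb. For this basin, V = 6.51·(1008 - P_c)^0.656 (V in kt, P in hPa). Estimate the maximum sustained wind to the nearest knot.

153 kt

ΔP = 1008 − 885 = 123 mb.
123^0.656 ≈ 23.495.
V ≈ 6.51 × 23.495 ≈ 153.0 kt.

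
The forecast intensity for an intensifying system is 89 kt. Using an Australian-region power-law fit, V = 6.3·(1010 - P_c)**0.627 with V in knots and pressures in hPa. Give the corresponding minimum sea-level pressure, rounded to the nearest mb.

942 mb

ΔP = (V / 6.3)^(1/0.627) = (89/6.3)^1.595.
89/6.3 = 14.127; 14.127^1.595 ≈ 68.27 mb.
P_c = 1010 − 68.27 = 941.73 ≈ 942 mb.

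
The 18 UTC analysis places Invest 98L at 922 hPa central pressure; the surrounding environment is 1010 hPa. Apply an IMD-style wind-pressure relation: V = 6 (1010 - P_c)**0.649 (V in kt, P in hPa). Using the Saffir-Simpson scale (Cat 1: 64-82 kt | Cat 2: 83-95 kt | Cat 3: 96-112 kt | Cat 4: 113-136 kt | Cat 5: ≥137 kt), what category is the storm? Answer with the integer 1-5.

3

ΔP = 1010 − 922 = 88 hPa.
V ≈ 6 × 88^0.649 = 6 × 18.28 ≈ 110 kt.
110 kt falls in the Category 3 band.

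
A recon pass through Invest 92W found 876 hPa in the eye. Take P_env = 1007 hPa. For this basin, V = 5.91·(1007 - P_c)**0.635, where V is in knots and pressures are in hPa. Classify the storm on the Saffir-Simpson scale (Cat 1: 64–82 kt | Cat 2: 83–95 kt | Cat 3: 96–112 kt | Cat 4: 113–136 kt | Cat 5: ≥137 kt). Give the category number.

4

ΔP = 1007 − 876 = 131 hPa.
V ≈ 5.91 × 131^0.635 = 5.91 × 22.10 ≈ 131 kt.
131 kt falls in the Category 4 band.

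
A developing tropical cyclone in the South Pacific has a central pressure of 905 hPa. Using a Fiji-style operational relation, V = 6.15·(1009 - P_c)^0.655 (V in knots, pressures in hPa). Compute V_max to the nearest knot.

129 kt

ΔP = 1009 − 905 = 104 hPa.
104^0.655 ≈ 20.949.
V ≈ 6.15 × 20.949 ≈ 128.8 kt.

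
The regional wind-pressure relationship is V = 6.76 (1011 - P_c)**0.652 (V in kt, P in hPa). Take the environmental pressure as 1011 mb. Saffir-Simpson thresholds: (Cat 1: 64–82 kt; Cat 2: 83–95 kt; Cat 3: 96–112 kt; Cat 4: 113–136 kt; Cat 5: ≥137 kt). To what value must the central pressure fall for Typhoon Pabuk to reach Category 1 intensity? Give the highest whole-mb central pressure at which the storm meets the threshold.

Category 1 begins at V = 64 kt.
Required ΔP = (64/6.76)^(1/0.652) = 9.467^1.534 ≈ 31.43 mb.
P_c ≤ 1011 − 31.43 = 979.57, so the highest integer P_c is 979 mb.

979 mb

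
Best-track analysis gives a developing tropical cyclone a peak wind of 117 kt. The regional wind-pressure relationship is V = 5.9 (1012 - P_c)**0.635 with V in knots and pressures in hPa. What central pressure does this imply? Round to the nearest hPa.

ΔP = (V / 5.9)^(1/0.635) = (117/5.9)^1.575.
117/5.9 = 19.831; 19.831^1.575 ≈ 110.42 hPa.
P_c = 1012 − 110.42 = 901.58 ≈ 902 hPa.

902 hPa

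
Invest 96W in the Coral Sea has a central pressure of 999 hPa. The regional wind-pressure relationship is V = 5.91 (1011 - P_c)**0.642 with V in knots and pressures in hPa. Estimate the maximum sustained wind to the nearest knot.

29 kt

ΔP = 1011 − 999 = 12 hPa.
12^0.642 ≈ 4.930.
V ≈ 5.91 × 4.930 ≈ 29.1 kt.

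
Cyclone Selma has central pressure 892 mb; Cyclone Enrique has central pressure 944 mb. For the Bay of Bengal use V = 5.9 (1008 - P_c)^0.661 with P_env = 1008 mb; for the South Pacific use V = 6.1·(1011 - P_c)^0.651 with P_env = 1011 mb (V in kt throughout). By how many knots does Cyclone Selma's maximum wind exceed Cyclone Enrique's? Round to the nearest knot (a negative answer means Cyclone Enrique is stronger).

42 kt

Cyclone Selma: ΔP = 116; V ≈ 5.9 × 116^0.661 ≈ 136.60 kt.
Cyclone Enrique: ΔP = 67; V ≈ 6.1 × 67^0.651 ≈ 94.21 kt.
Difference ≈ 136.60 − 94.21 = 42.39 → 42 kt.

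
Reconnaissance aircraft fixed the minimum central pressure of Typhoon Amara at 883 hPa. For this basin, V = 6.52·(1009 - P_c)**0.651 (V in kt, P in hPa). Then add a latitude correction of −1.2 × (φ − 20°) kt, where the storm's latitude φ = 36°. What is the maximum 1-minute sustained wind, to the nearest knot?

133 kt

ΔP = 1009 − 883 = 126 hPa.
126^0.651 ≈ 23.299.
V ≈ 6.52 × 23.299 ≈ 151.9 kt.
Latitude correction: −1.2 × (36 − 20) = -19.2 kt.
Corrected V ≈ 132.7 kt → 133 kt.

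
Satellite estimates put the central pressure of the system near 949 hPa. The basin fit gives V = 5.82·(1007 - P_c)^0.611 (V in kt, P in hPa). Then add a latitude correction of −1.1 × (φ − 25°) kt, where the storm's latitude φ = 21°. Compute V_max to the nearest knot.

ΔP = 1007 − 949 = 58 hPa.
58^0.611 ≈ 11.952.
V ≈ 5.82 × 11.952 ≈ 69.6 kt.
Latitude correction: −1.1 × (21 − 25) = 4.4 kt.
Corrected V ≈ 74 kt → 74 kt.

74 kt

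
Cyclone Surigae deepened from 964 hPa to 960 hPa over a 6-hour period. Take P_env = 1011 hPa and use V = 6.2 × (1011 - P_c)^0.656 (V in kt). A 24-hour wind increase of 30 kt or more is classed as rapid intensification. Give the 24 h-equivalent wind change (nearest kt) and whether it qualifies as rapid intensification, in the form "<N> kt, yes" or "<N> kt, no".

V₁: ΔP = 47, V ≈ 6.2 × 47^0.656 ≈ 77.50 kt.
V₂: ΔP = 51, V ≈ 6.2 × 51^0.656 ≈ 81.76 kt.
ΔV over 6 h = 4.26 kt → 24 h equivalent = 4.26 × 24/6 ≈ 17.04 kt.
17 kt < 30 kt ⇒ not rapid intensification.

17 kt, no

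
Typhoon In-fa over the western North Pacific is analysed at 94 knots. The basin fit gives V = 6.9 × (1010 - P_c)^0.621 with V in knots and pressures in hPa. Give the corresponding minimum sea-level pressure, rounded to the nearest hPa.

ΔP = (V / 6.9)^(1/0.621) = (94/6.9)^1.610.
94/6.9 = 13.623; 13.623^1.610 ≈ 67.07 hPa.
P_c = 1010 − 67.07 = 942.93 ≈ 943 hPa.

943 hPa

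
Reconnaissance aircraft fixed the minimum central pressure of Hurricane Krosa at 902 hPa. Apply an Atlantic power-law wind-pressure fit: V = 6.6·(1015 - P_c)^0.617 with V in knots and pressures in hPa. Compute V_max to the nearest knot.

ΔP = 1015 − 902 = 113 hPa.
113^0.617 ≈ 18.482.
V ≈ 6.6 × 18.482 ≈ 122.0 kt.

122 kt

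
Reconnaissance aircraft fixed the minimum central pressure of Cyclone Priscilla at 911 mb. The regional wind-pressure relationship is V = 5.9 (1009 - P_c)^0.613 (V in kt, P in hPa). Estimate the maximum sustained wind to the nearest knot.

ΔP = 1009 − 911 = 98 mb.
98^0.613 ≈ 16.620.
V ≈ 5.9 × 16.620 ≈ 98.1 kt.

98 kt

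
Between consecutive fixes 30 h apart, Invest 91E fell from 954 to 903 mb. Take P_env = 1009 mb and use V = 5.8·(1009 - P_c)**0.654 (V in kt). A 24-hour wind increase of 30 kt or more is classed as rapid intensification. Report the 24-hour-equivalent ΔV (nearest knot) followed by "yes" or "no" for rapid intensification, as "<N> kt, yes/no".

34 kt, yes

V₁: ΔP = 55, V ≈ 5.8 × 55^0.654 ≈ 79.73 kt.
V₂: ΔP = 106, V ≈ 5.8 × 106^0.654 ≈ 122.46 kt.
ΔV over 30 h = 42.73 kt → 24 h equivalent = 42.73 × 24/30 ≈ 34.18 kt.
34 kt ≥ 30 kt ⇒ rapid intensification.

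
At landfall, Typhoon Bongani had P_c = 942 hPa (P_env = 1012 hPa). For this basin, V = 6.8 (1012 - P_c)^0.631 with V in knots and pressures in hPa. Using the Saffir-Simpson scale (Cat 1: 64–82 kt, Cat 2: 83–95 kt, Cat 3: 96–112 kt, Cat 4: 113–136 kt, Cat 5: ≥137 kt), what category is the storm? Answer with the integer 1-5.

ΔP = 1012 − 942 = 70 hPa.
V ≈ 6.8 × 70^0.631 = 6.8 × 14.60 ≈ 99 kt.
99 kt falls in the Category 3 band.

3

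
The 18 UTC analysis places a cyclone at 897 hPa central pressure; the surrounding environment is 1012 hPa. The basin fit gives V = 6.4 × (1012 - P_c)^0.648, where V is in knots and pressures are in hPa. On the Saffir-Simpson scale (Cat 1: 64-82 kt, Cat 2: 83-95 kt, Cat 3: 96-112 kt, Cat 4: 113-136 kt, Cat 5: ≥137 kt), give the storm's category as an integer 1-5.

ΔP = 1012 − 897 = 115 hPa.
V ≈ 6.4 × 115^0.648 = 6.4 × 21.64 ≈ 139 kt.
139 kt falls in the Category 5 band.

5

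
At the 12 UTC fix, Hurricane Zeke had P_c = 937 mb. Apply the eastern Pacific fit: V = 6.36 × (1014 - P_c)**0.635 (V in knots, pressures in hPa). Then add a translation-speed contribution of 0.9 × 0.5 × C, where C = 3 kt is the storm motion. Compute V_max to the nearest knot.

102 kt

ΔP = 1014 − 937 = 77 mb.
77^0.635 ≈ 15.773.
V ≈ 6.36 × 15.773 ≈ 100.3 kt.
Translation term: 0.9 × 0.5 × 3 = 1.35 kt.
Corrected V ≈ 101.65 kt → 102 kt.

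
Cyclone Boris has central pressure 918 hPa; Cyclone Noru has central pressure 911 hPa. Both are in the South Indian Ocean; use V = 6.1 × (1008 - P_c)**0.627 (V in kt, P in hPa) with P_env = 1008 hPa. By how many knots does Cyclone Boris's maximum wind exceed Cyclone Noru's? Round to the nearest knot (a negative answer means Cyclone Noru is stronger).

Cyclone Boris: ΔP = 90; V ≈ 6.1 × 90^0.627 ≈ 102.48 kt.
Cyclone Noru: ΔP = 97; V ≈ 6.1 × 97^0.627 ≈ 107.41 kt.
Difference ≈ 102.48 − 107.41 = -4.93 → -5 kt.

-5 kt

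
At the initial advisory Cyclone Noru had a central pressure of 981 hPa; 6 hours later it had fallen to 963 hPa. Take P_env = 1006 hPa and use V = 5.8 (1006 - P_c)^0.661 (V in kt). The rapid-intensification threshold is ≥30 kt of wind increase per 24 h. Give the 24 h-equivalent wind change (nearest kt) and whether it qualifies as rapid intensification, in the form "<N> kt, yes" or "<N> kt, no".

V₁: ΔP = 25, V ≈ 5.8 × 25^0.661 ≈ 48.69 kt.
V₂: ΔP = 43, V ≈ 5.8 × 43^0.661 ≈ 69.69 kt.
ΔV over 6 h = 21.00 kt → 24 h equivalent = 21.00 × 24/6 ≈ 84.00 kt.
84 kt ≥ 30 kt ⇒ rapid intensification.

84 kt, yes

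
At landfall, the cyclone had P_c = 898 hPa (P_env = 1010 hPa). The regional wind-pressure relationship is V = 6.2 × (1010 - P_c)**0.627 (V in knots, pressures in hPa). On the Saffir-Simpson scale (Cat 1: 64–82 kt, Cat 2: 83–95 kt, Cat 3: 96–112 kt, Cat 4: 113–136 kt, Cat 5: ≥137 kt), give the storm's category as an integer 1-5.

4

ΔP = 1010 − 898 = 112 hPa.
V ≈ 6.2 × 112^0.627 = 6.2 × 19.27 ≈ 119 kt.
119 kt falls in the Category 4 band.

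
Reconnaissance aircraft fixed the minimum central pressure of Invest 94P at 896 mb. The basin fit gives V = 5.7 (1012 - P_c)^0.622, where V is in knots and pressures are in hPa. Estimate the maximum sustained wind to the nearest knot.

ΔP = 1012 − 896 = 116 mb.
116^0.622 ≈ 19.235.
V ≈ 5.7 × 19.235 ≈ 109.6 kt.

110 kt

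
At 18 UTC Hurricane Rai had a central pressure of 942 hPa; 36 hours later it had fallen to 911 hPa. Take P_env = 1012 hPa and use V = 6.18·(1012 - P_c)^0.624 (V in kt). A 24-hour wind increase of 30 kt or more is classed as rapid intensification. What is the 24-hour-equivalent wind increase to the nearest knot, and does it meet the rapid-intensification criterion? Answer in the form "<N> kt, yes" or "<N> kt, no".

V₁: ΔP = 70, V ≈ 6.18 × 70^0.624 ≈ 87.56 kt.
V₂: ΔP = 101, V ≈ 6.18 × 101^0.624 ≈ 110.07 kt.
ΔV over 36 h = 22.51 kt → 24 h equivalent = 22.51 × 24/36 ≈ 15.01 kt.
15 kt < 30 kt ⇒ not rapid intensification.

15 kt, no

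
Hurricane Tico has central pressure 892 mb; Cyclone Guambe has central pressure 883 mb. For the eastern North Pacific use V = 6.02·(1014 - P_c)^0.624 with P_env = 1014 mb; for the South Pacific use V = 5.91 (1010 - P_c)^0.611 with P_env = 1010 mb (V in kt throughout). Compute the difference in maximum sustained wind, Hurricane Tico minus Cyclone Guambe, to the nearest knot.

7 kt

Hurricane Tico: ΔP = 122; V ≈ 6.02 × 122^0.624 ≈ 120.64 kt.
Cyclone Guambe: ΔP = 127; V ≈ 5.91 × 127^0.611 ≈ 114.03 kt.
Difference ≈ 120.64 − 114.03 = 6.61 → 7 kt.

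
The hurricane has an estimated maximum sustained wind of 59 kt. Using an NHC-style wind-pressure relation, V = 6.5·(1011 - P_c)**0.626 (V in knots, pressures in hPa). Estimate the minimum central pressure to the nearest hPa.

977 hPa

ΔP = (V / 6.5)^(1/0.626) = (59/6.5)^1.597.
59/6.5 = 9.077; 9.077^1.597 ≈ 33.90 hPa.
P_c = 1011 − 33.90 = 977.10 ≈ 977 hPa.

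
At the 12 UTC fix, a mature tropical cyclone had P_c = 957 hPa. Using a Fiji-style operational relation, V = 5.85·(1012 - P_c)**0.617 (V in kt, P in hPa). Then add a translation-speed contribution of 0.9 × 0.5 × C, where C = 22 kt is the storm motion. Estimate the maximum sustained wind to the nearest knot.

ΔP = 1012 − 957 = 55 hPa.
55^0.617 ≈ 11.852.
V ≈ 5.85 × 11.852 ≈ 69.3 kt.
Translation term: 0.9 × 0.5 × 22 = 9.9 kt.
Corrected V ≈ 79.2 kt → 79 kt.

79 kt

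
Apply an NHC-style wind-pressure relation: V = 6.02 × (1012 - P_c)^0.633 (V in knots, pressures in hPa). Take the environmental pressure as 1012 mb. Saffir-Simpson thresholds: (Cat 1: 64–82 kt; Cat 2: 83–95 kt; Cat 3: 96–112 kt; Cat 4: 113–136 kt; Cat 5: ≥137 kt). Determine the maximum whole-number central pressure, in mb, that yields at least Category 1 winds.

970 mb

Category 1 begins at V = 64 kt.
Required ΔP = (64/6.02)^(1/0.633) = 10.631^1.580 ≈ 41.86 mb.
P_c ≤ 1012 − 41.86 = 970.14, so the highest integer P_c is 970 mb.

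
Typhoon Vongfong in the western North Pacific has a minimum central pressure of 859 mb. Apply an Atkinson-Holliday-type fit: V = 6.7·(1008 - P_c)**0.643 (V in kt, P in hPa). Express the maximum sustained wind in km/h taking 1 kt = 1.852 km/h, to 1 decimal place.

309.8 km/h

ΔP = 1008 − 859 = 149 mb.
V ≈ 6.7 × 149^0.643 = 6.7 × 24.967 ≈ 167.276 kt.
167.276 × 1.852 ≈ 309.80 km/h → 309.8 km/h.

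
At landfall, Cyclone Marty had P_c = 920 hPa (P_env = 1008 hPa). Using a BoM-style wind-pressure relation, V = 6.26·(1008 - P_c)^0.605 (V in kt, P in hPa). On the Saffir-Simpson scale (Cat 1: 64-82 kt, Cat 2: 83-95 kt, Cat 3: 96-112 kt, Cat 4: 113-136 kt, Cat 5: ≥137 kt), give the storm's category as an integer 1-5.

2

ΔP = 1008 − 920 = 88 hPa.
V ≈ 6.26 × 88^0.605 = 6.26 × 15.01 ≈ 94 kt.
94 kt falls in the Category 2 band.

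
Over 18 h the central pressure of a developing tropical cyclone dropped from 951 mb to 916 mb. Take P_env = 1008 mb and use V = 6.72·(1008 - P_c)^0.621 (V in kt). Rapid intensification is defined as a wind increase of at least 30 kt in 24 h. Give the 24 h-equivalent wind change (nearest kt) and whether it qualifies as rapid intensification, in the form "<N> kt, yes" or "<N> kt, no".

V₁: ΔP = 57, V ≈ 6.72 × 57^0.621 ≈ 82.75 kt.
V₂: ΔP = 92, V ≈ 6.72 × 92^0.621 ≈ 111.40 kt.
ΔV over 18 h = 28.65 kt → 24 h equivalent = 28.65 × 24/18 ≈ 38.20 kt.
38 kt ≥ 30 kt ⇒ rapid intensification.

38 kt, yes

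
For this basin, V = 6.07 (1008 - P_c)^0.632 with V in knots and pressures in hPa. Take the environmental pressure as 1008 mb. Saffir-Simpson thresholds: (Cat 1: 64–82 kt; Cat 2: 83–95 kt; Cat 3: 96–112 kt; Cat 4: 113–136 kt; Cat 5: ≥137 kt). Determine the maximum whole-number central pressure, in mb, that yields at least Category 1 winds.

966 mb

Category 1 begins at V = 64 kt.
Required ΔP = (64/6.07)^(1/0.632) = 10.544^1.582 ≈ 41.56 mb.
P_c ≤ 1008 − 41.56 = 966.44, so the highest integer P_c is 966 mb.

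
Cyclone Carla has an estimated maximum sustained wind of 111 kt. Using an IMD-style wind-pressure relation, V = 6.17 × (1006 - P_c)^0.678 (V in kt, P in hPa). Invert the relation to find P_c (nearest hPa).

935 hPa

ΔP = (V / 6.17)^(1/0.678) = (111/6.17)^1.475.
111/6.17 = 17.990; 17.990^1.475 ≈ 70.97 hPa.
P_c = 1006 − 70.97 = 935.03 ≈ 935 hPa.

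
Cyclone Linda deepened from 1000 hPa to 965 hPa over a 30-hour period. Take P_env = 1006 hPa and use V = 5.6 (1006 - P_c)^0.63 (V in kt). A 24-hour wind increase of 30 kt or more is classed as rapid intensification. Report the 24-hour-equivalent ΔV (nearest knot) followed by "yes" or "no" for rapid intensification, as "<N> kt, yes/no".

V₁: ΔP = 6, V ≈ 5.6 × 6^0.63 ≈ 17.32 kt.
V₂: ΔP = 41, V ≈ 5.6 × 41^0.63 ≈ 58.11 kt.
ΔV over 30 h = 40.79 kt → 24 h equivalent = 40.79 × 24/30 ≈ 32.63 kt.
33 kt ≥ 30 kt ⇒ rapid intensification.

33 kt, yes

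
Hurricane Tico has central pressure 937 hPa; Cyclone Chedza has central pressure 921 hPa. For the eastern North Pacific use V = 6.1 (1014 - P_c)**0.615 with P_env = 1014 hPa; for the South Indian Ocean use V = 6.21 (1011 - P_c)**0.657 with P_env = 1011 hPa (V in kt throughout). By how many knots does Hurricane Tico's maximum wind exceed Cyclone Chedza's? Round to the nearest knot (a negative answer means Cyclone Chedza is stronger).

Hurricane Tico: ΔP = 77; V ≈ 6.1 × 77^0.615 ≈ 88.21 kt.
Cyclone Chedza: ΔP = 90; V ≈ 6.21 × 90^0.657 ≈ 119.41 kt.
Difference ≈ 88.21 − 119.41 = -31.20 → -31 kt.

-31 kt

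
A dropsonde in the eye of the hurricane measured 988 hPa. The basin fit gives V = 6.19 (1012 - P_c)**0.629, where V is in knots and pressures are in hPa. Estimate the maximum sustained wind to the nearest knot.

46 kt

ΔP = 1012 − 988 = 24 hPa.
24^0.629 ≈ 7.382.
V ≈ 6.19 × 7.382 ≈ 45.7 kt.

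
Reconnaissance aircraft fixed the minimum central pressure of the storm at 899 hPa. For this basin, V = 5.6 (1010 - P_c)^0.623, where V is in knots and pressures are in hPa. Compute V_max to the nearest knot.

ΔP = 1010 − 899 = 111 hPa.
111^0.623 ≈ 18.803.
V ≈ 5.6 × 18.803 ≈ 105.3 kt.

105 kt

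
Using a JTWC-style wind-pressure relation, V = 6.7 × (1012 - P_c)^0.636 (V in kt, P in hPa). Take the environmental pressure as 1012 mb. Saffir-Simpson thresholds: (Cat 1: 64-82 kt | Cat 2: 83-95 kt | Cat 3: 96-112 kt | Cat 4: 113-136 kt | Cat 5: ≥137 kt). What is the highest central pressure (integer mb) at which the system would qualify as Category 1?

977 mb

Category 1 begins at V = 64 kt.
Required ΔP = (64/6.7)^(1/0.636) = 9.552^1.572 ≈ 34.76 mb.
P_c ≤ 1012 − 34.76 = 977.24, so the highest integer P_c is 977 mb.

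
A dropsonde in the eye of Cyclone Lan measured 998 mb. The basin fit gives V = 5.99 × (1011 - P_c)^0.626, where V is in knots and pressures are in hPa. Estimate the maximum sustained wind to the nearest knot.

30 kt

ΔP = 1011 − 998 = 13 mb.
13^0.626 ≈ 4.981.
V ≈ 5.99 × 4.981 ≈ 29.8 kt.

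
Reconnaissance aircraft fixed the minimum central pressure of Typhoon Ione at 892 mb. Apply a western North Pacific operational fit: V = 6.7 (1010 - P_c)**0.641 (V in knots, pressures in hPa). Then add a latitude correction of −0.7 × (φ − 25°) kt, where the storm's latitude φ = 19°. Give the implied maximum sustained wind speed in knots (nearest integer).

147 kt

ΔP = 1010 − 892 = 118 mb.
118^0.641 ≈ 21.285.
V ≈ 6.7 × 21.285 ≈ 142.6 kt.
Latitude correction: −0.7 × (19 − 25) = 4.2 kt.
Corrected V ≈ 146.8 kt → 147 kt.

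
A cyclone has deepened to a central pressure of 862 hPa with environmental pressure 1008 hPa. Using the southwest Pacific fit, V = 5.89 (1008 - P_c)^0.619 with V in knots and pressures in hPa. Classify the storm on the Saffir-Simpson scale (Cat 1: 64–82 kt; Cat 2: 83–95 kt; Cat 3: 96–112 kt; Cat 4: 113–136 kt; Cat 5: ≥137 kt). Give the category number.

4

ΔP = 1008 − 862 = 146 hPa.
V ≈ 5.89 × 146^0.619 = 5.89 × 21.86 ≈ 129 kt.
129 kt falls in the Category 4 band.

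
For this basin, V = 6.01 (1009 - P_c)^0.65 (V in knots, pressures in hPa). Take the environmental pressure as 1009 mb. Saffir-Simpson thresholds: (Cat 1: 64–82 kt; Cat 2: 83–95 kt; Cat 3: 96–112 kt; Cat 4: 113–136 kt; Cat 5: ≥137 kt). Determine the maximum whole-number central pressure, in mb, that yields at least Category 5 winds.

886 mb

Category 5 begins at V = 137 kt.
Required ΔP = (137/6.01)^(1/0.65) = 22.795^1.538 ≈ 122.74 mb.
P_c ≤ 1009 − 122.74 = 886.26, so the highest integer P_c is 886 mb.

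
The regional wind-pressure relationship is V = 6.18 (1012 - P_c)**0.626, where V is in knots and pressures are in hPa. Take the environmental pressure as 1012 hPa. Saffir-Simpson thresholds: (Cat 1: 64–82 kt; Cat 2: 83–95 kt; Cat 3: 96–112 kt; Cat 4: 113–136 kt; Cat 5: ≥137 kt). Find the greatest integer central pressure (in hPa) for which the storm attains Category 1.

Category 1 begins at V = 64 kt.
Required ΔP = (64/6.18)^(1/0.626) = 10.356^1.597 ≈ 41.85 hPa.
P_c ≤ 1012 − 41.85 = 970.15, so the highest integer P_c is 970 hPa.

970 hPa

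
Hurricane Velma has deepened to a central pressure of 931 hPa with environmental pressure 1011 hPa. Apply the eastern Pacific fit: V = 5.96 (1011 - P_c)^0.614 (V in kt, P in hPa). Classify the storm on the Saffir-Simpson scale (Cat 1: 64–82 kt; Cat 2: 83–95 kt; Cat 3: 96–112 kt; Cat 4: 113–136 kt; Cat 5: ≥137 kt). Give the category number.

ΔP = 1011 − 931 = 80 hPa.
V ≈ 5.96 × 80^0.614 = 5.96 × 14.74 ≈ 88 kt.
88 kt falls in the Category 2 band.

2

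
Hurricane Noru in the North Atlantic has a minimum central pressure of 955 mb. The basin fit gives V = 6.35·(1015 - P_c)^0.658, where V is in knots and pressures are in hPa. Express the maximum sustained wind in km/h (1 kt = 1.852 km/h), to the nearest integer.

ΔP = 1015 − 955 = 60 mb.
V ≈ 6.35 × 60^0.658 = 6.35 × 14.792 ≈ 93.928 kt.
93.928 × 1.852 ≈ 173.96 km/h → 174 km/h.

174 km/h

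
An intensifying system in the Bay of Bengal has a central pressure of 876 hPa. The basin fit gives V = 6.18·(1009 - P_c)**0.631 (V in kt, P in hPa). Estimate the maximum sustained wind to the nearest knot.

ΔP = 1009 − 876 = 133 hPa.
133^0.631 ≈ 21.885.
V ≈ 6.18 × 21.885 ≈ 135.3 kt.

135 kt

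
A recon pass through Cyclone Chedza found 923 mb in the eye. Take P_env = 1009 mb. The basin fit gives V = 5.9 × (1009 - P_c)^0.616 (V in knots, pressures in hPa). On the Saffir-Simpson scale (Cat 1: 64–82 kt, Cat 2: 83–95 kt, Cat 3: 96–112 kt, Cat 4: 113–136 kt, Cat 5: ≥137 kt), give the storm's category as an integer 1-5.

ΔP = 1009 − 923 = 86 mb.
V ≈ 5.9 × 86^0.616 = 5.9 × 15.55 ≈ 92 kt.
92 kt falls in the Category 2 band.

2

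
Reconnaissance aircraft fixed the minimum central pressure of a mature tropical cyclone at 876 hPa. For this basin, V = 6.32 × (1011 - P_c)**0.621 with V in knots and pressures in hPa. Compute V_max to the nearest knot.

133 kt

ΔP = 1011 − 876 = 135 hPa.
135^0.621 ≈ 21.035.
V ≈ 6.32 × 21.035 ≈ 132.9 kt.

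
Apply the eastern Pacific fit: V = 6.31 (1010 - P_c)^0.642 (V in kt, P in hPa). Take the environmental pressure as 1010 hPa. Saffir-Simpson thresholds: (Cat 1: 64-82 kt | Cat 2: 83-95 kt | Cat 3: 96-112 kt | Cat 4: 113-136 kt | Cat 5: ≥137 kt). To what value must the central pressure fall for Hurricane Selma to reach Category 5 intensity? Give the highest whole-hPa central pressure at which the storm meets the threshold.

Category 5 begins at V = 137 kt.
Required ΔP = (137/6.31)^(1/0.642) = 21.712^1.558 ≈ 120.80 hPa.
P_c ≤ 1010 − 120.80 = 889.20, so the highest integer P_c is 889 hPa.

889 hPa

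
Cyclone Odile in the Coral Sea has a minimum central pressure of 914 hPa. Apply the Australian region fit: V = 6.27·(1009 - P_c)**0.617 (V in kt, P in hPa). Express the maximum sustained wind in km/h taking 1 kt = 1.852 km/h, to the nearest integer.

193 km/h

ΔP = 1009 − 914 = 95 hPa.
V ≈ 6.27 × 95^0.617 = 6.27 × 16.606 ≈ 104.117 kt.
104.117 × 1.852 ≈ 192.83 km/h → 193 km/h.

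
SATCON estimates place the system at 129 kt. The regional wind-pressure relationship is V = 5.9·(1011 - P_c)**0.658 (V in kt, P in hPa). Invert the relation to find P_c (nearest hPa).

902 hPa

ΔP = (V / 5.9)^(1/0.658) = (129/5.9)^1.520.
129/5.9 = 21.864; 21.864^1.520 ≈ 108.66 hPa.
P_c = 1011 − 108.66 = 902.34 ≈ 902 hPa.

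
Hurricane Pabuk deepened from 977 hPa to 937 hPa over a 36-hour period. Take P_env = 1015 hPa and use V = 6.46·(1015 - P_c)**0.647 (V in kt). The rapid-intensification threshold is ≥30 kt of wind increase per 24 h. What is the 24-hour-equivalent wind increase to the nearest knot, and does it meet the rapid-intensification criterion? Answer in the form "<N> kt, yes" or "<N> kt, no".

27 kt, no

V₁: ΔP = 38, V ≈ 6.46 × 38^0.647 ≈ 67.98 kt.
V₂: ΔP = 78, V ≈ 6.46 × 78^0.647 ≈ 108.25 kt.
ΔV over 36 h = 40.27 kt → 24 h equivalent = 40.27 × 24/36 ≈ 26.85 kt.
27 kt < 30 kt ⇒ not rapid intensification.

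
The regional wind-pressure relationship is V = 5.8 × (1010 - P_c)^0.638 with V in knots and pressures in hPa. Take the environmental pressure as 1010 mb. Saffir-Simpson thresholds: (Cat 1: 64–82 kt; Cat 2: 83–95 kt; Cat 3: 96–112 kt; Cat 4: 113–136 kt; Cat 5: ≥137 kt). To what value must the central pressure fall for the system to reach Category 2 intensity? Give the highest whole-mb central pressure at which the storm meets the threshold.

Category 2 begins at V = 83 kt.
Required ΔP = (83/5.8)^(1/0.638) = 14.310^1.567 ≈ 64.77 mb.
P_c ≤ 1010 − 64.77 = 945.23, so the highest integer P_c is 945 mb.

945 mb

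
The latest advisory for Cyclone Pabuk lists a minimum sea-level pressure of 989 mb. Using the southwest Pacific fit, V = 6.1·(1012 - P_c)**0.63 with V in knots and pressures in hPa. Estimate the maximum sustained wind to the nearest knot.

ΔP = 1012 − 989 = 23 mb.
23^0.63 ≈ 7.209.
V ≈ 6.1 × 7.209 ≈ 44.0 kt.

44 kt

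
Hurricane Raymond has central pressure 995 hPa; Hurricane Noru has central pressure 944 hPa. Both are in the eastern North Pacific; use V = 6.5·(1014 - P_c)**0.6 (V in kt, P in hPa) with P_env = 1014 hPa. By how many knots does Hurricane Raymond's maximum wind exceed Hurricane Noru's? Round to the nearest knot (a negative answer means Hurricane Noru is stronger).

Hurricane Raymond: ΔP = 19; V ≈ 6.5 × 19^0.6 ≈ 38.03 kt.
Hurricane Noru: ΔP = 70; V ≈ 6.5 × 70^0.6 ≈ 83.17 kt.
Difference ≈ 38.03 − 83.17 = -45.14 → -45 kt.

-45 kt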